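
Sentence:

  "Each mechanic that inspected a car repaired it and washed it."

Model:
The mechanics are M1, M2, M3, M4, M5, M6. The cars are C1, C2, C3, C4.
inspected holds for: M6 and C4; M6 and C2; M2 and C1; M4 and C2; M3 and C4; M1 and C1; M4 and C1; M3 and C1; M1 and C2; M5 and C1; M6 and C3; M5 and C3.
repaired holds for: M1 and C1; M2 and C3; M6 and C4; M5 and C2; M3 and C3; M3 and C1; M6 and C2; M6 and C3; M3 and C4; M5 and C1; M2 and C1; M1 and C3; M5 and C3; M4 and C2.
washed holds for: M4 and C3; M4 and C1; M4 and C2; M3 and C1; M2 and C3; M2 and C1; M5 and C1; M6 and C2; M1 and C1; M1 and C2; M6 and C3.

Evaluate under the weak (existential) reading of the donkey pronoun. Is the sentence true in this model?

"it" takes "a car" as antecedent — a donkey pronoun bound across the clause boundary.
Weak reading: every mechanic m with some inspected-car has at least one inspected-car c such that repaired(m,c) ∧ washed(m,c).
Per mechanic: M1:✓  M2:✓  M3:✓  M4:✓  M5:✓  M6:✓
Every mechanic in the restrictor has a witness.

True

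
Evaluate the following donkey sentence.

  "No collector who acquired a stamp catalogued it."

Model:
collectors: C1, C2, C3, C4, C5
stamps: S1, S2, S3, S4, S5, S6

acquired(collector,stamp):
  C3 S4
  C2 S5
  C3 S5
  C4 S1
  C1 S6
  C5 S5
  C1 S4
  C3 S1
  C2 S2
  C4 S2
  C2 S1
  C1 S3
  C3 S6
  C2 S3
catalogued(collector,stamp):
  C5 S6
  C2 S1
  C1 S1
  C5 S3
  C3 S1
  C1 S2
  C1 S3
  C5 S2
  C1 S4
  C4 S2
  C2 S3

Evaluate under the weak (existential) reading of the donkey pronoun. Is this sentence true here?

False

"it" takes "a stamp" as antecedent — a donkey pronoun bound across the clause boundary.
Truth condition: for no (c,s) with acquired(c,s) does catalogued(c,s) hold.
Restrictor pairs — does the scope hold? (C1,S3):holds  (C1,S4):holds  (C1,S6):fails  (C2,S1):holds  (C2,S2):fails  (C2,S3):holds  (C2,S5):fails  (C3,S1):holds  (C3,S4):fails  (C3,S5):fails  (C3,S6):fails  (C4,S1):fails  (C4,S2):holds  (C5,S5):fails
Scope holds for 6 pair(s), so the sentence is false.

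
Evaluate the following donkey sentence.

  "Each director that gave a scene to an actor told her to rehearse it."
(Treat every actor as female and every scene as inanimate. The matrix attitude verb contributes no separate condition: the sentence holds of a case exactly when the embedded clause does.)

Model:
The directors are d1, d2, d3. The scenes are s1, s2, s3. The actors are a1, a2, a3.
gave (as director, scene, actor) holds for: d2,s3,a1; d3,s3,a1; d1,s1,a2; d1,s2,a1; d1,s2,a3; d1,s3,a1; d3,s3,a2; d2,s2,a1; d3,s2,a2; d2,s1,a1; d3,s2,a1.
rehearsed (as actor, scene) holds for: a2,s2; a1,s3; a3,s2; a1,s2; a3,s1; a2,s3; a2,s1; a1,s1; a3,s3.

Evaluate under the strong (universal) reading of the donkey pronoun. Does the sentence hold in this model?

"her" takes "an actor" as antecedent and "it" takes "a scene"; both are donkey pronouns co-varying with the restrictor.
Strong reading: for every (d,s,a) with gave(d,s,a), rehearsed(a,s).
Restrictor triples: (d1,s1,a2)→rehearsed(a2,s1) ✓  (d1,s2,a1)→rehearsed(a1,s2) ✓  (d1,s2,a3)→rehearsed(a3,s2) ✓  (d1,s3,a1)→rehearsed(a1,s3) ✓  (d2,s1,a1)→rehearsed(a1,s1) ✓  (d2,s2,a1)→rehearsed(a1,s2) ✓  (d2,s3,a1)→rehearsed(a1,s3) ✓  (d3,s2,a1)→rehearsed(a1,s2) ✓  (d3,s2,a2)→rehearsed(a2,s2) ✓  (d3,s3,a1)→rehearsed(a1,s3) ✓  (d3,s3,a2)→rehearsed(a2,s3) ✓
Every restrictor triple satisfies the scope.

True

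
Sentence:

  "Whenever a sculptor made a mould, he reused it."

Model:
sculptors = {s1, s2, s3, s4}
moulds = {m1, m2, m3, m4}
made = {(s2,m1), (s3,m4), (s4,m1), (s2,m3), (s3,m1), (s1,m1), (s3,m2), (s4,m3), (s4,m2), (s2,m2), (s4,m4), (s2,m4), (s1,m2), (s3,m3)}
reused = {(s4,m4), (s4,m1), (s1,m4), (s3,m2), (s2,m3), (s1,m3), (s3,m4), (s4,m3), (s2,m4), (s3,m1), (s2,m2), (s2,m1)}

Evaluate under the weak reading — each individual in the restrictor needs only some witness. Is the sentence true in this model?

False

"it" takes "a mould" as antecedent — a donkey pronoun bound across the clause boundary.
Weak reading: every sculptor s with some made-mould has at least one made-mould m such that reused(s,m).
Per sculptor: s1:✗  s2:✓  s3:✓  s4:✓
s1 has no witness among its made-moulds.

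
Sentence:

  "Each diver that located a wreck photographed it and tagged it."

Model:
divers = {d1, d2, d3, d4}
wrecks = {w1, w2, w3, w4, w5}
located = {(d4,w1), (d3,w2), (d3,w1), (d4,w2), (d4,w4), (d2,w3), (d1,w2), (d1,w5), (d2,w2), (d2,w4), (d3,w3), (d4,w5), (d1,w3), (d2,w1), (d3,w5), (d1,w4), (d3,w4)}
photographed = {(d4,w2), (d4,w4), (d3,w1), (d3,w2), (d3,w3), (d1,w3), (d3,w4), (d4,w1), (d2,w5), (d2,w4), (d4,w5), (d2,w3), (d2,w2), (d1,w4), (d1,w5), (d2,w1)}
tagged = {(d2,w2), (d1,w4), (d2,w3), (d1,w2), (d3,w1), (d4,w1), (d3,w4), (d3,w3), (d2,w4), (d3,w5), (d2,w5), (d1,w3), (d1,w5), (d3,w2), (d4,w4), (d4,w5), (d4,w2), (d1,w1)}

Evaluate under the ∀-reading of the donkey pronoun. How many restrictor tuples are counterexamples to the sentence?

"it" takes "a wreck" as antecedent — a donkey pronoun bound across the clause boundary.
Strong reading: for every (d,w) with located(d,w), photographed(d,w) ∧ tagged(d,w).
Restrictor pairs: (d1,w2) ✗  (d1,w3) ✓  (d1,w4) ✓  (d1,w5) ✓  (d2,w1) ✗  (d2,w2) ✓  (d2,w3) ✓  (d2,w4) ✓  (d3,w1) ✓  (d3,w2) ✓  (d3,w3) ✓  (d3,w4) ✓  (d3,w5) ✗  (d4,w1) ✓  (d4,w2) ✓  (d4,w4) ✓  (d4,w5) ✓
Counterexamples (restrictor pairs failing the scope): 3.

3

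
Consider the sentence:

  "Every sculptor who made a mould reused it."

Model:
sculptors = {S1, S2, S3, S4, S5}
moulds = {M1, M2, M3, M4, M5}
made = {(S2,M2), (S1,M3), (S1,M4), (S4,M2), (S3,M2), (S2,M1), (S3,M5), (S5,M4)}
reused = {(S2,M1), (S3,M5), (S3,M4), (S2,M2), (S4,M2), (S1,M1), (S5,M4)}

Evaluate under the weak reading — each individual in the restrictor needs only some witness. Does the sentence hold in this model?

False

"it" takes "a mould" as antecedent — a donkey pronoun bound across the clause boundary.
Weak reading: every sculptor s with some made-mould has at least one made-mould m such that reused(s,m).
Per sculptor: S1:✗  S2:✓  S3:✓  S4:✓  S5:✓
S1 has no witness among its made-moulds.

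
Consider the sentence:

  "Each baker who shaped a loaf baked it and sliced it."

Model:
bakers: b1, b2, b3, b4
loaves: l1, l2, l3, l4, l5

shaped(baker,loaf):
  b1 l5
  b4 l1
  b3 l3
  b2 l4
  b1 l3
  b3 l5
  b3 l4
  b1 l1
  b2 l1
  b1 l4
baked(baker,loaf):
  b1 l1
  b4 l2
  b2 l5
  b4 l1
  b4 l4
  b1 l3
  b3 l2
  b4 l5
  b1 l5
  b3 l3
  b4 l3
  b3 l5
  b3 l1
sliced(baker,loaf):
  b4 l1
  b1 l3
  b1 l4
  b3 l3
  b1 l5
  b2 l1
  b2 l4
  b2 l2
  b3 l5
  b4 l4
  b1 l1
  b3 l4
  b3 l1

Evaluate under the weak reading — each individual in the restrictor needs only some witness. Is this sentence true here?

False

"it" takes "a loaf" as antecedent — a donkey pronoun bound across the clause boundary.
Weak reading: every baker b with some shaped-loaf has at least one shaped-loaf l such that baked(b,l) ∧ sliced(b,l).
Per baker: b1:✓  b2:✗  b3:✓  b4:✓
b2 has no witness among its shaped-loaves.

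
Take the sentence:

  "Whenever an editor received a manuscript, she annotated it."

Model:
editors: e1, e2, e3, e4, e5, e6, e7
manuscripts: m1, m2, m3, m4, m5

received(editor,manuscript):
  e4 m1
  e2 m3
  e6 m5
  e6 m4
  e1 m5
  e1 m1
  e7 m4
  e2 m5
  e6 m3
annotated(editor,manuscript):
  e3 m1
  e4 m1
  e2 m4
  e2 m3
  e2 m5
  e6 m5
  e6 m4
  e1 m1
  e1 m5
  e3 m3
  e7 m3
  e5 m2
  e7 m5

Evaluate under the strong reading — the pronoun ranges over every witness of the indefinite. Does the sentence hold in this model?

"it" takes "a manuscript" as antecedent — a donkey pronoun bound across the clause boundary.
Strong reading: for every (e,m) with received(e,m), annotated(e,m).
Restrictor pairs: (e1,m1) ✓  (e1,m5) ✓  (e2,m3) ✓  (e2,m5) ✓  (e4,m1) ✓  (e6,m3) ✗  (e6,m4) ✓  (e6,m5) ✓  (e7,m4) ✗
Counterexample: (e6,m3) is in received but fails the scope.

False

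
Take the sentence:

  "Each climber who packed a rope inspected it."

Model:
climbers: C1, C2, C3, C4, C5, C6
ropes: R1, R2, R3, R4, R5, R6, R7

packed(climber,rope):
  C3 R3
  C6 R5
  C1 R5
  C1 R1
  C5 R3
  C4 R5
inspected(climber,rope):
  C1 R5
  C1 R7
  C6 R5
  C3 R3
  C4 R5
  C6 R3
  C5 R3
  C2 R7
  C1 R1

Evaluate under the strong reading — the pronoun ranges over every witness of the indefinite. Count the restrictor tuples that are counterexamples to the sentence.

0

"it" takes "a rope" as antecedent — a donkey pronoun bound across the clause boundary.
Strong reading: for every (c,r) with packed(c,r), inspected(c,r).
Restrictor pairs: (C1,R1) ✓  (C1,R5) ✓  (C3,R3) ✓  (C4,R5) ✓  (C5,R3) ✓  (C6,R5) ✓
Counterexamples (restrictor pairs failing the scope): 0.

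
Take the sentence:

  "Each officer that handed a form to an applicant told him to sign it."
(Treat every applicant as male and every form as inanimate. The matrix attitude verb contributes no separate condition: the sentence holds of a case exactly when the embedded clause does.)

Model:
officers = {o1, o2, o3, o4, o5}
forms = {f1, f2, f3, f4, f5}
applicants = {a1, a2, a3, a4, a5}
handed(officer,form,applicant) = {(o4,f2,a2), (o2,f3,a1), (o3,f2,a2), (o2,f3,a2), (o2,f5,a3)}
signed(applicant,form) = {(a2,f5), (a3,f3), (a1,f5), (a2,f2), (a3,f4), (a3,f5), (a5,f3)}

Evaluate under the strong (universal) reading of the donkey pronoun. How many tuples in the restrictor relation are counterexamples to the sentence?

2

"him" takes "an applicant" as antecedent and "it" takes "a form"; both are donkey pronouns co-varying with the restrictor.
Strong reading: for every (o,f,a) with handed(o,f,a), signed(a,f).
Restrictor triples: (o2,f3,a1)→signed(a1,f3) ✗  (o2,f3,a2)→signed(a2,f3) ✗  (o2,f5,a3)→signed(a3,f5) ✓  (o3,f2,a2)→signed(a2,f2) ✓  (o4,f2,a2)→signed(a2,f2) ✓
Counterexamples (restrictor triples failing the scope): 2.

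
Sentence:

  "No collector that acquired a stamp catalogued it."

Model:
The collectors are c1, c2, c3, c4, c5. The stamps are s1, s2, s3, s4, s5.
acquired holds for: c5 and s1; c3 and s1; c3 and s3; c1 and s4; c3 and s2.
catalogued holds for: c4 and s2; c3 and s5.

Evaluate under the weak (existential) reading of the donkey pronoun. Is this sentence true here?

True

"it" takes "a stamp" as antecedent — a donkey pronoun bound across the clause boundary.
Truth condition: for no (c,s) with acquired(c,s) does catalogued(c,s) hold.
Restrictor pairs — does the scope hold? (c1,s4):fails  (c3,s1):fails  (c3,s2):fails  (c3,s3):fails  (c5,s1):fails
Scope holds for no restrictor pair, so the sentence is true.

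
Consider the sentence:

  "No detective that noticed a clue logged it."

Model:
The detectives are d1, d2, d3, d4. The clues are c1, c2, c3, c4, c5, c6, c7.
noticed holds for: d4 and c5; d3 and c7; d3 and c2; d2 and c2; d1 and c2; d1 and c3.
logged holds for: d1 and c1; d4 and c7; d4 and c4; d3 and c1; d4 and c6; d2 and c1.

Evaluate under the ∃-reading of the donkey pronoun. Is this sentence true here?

True

"it" takes "a clue" as antecedent — a donkey pronoun bound across the clause boundary.
Truth condition: for no (d,c) with noticed(d,c) does logged(d,c) hold.
Restrictor pairs — does the scope hold? (d1,c2):fails  (d1,c3):fails  (d2,c2):fails  (d3,c2):fails  (d3,c7):fails  (d4,c5):fails
Scope holds for no restrictor pair, so the sentence is true.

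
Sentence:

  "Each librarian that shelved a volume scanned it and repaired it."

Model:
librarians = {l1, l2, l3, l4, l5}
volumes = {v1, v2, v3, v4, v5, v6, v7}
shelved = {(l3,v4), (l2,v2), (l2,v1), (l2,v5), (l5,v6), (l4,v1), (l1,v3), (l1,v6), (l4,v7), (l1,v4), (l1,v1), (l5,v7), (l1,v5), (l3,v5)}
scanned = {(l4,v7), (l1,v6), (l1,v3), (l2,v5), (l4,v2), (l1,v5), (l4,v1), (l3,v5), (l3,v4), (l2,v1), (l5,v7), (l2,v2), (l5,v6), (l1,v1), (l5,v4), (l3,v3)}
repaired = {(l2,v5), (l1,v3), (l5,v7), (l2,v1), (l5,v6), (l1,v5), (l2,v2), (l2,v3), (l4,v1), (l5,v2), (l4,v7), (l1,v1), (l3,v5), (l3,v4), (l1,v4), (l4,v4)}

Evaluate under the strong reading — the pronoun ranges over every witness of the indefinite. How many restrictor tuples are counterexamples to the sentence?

2

"it" takes "a volume" as antecedent — a donkey pronoun bound across the clause boundary.
Strong reading: for every (l,v) with shelved(l,v), scanned(l,v) ∧ repaired(l,v).
Restrictor pairs: (l1,v1) ✓  (l1,v3) ✓  (l1,v4) ✗  (l1,v5) ✓  (l1,v6) ✗  (l2,v1) ✓  (l2,v2) ✓  (l2,v5) ✓  (l3,v4) ✓  (l3,v5) ✓  (l4,v1) ✓  (l4,v7) ✓  (l5,v6) ✓  (l5,v7) ✓
Counterexamples (restrictor pairs failing the scope): 2.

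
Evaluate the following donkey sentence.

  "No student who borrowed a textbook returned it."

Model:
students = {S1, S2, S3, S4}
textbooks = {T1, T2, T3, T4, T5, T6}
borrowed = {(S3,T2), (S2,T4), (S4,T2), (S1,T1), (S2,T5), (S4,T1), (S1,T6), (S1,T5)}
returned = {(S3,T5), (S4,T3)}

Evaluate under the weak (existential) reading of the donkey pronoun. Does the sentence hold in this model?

True

"it" takes "a textbook" as antecedent — a donkey pronoun bound across the clause boundary.
Truth condition: for no (s,t) with borrowed(s,t) does returned(s,t) hold.
Restrictor pairs — does the scope hold? (S1,T1):fails  (S1,T5):fails  (S1,T6):fails  (S2,T4):fails  (S2,T5):fails  (S3,T2):fails  (S4,T1):fails  (S4,T2):fails
Scope holds for no restrictor pair, so the sentence is true.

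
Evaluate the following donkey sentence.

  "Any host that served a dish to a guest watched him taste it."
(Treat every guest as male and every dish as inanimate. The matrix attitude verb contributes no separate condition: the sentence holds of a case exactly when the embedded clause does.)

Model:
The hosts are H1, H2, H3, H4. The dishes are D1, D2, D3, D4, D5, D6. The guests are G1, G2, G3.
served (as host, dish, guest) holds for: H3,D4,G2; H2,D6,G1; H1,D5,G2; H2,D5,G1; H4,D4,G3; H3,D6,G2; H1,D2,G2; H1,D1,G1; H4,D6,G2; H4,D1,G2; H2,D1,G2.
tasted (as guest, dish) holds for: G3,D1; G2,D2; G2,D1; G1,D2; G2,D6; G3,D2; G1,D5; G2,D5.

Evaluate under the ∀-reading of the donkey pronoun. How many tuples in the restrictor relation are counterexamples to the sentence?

4

"him" takes "a guest" as antecedent and "it" takes "a dish"; both are donkey pronouns co-varying with the restrictor.
Strong reading: for every (h,d,g) with served(h,d,g), tasted(g,d).
Restrictor triples: (H1,D1,G1)→tasted(G1,D1) ✗  (H1,D2,G2)→tasted(G2,D2) ✓  (H1,D5,G2)→tasted(G2,D5) ✓  (H2,D1,G2)→tasted(G2,D1) ✓  (H2,D5,G1)→tasted(G1,D5) ✓  (H2,D6,G1)→tasted(G1,D6) ✗  (H3,D4,G2)→tasted(G2,D4) ✗  (H3,D6,G2)→tasted(G2,D6) ✓  (H4,D1,G2)→tasted(G2,D1) ✓  (H4,D4,G3)→tasted(G3,D4) ✗  (H4,D6,G2)→tasted(G2,D6) ✓
Counterexamples (restrictor triples failing the scope): 4.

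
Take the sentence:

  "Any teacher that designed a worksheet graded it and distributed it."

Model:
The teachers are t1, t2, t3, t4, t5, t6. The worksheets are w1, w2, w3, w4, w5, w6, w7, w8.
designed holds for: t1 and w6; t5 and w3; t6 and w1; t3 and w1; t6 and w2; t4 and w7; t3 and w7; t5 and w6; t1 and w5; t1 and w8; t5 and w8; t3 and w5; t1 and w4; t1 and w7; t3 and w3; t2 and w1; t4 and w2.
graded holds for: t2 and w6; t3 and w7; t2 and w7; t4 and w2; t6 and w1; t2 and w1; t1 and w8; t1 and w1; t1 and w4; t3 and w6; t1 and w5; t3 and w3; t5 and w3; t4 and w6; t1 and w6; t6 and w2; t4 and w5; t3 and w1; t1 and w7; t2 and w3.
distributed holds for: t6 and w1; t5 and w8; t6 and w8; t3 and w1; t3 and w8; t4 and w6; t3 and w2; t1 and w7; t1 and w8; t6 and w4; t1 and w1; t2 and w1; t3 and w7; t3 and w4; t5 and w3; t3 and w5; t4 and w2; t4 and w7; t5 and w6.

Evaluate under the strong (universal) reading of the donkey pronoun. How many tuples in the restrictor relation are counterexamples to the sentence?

9

"it" takes "a worksheet" as antecedent — a donkey pronoun bound across the clause boundary.
Strong reading: for every (t,w) with designed(t,w), graded(t,w) ∧ distributed(t,w).
Restrictor pairs: (t1,w4) ✗  (t1,w5) ✗  (t1,w6) ✗  (t1,w7) ✓  (t1,w8) ✓  (t2,w1) ✓  (t3,w1) ✓  (t3,w3) ✗  (t3,w5) ✗  (t3,w7) ✓  (t4,w2) ✓  (t4,w7) ✗  (t5,w3) ✓  (t5,w6) ✗  (t5,w8) ✗  (t6,w1) ✓  (t6,w2) ✗
Counterexamples (restrictor pairs failing the scope): 9.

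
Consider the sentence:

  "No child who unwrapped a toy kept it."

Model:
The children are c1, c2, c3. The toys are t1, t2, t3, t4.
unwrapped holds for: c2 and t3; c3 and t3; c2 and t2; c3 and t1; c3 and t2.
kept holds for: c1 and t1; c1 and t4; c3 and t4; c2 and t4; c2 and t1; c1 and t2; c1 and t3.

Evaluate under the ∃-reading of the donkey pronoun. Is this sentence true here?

"it" takes "a toy" as antecedent — a donkey pronoun bound across the clause boundary.
Truth condition: for no (c,t) with unwrapped(c,t) does kept(c,t) hold.
Restrictor pairs — does the scope hold? (c2,t2):fails  (c2,t3):fails  (c3,t1):fails  (c3,t2):fails  (c3,t3):fails
Scope holds for no restrictor pair, so the sentence is true.

True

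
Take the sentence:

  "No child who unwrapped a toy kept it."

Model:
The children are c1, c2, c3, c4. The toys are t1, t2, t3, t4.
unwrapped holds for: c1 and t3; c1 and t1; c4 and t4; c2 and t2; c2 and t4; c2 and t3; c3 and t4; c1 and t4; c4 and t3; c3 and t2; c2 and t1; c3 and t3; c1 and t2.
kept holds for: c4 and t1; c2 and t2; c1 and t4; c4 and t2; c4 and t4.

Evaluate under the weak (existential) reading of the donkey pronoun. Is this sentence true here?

False

"it" takes "a toy" as antecedent — a donkey pronoun bound across the clause boundary.
Truth condition: for no (c,t) with unwrapped(c,t) does kept(c,t) hold.
Restrictor pairs — does the scope hold? (c1,t1):fails  (c1,t2):fails  (c1,t3):fails  (c1,t4):holds  (c2,t1):fails  (c2,t2):holds  (c2,t3):fails  (c2,t4):fails  (c3,t2):fails  (c3,t3):fails  (c3,t4):fails  (c4,t3):fails  (c4,t4):holds
Scope holds for 3 pair(s), so the sentence is false.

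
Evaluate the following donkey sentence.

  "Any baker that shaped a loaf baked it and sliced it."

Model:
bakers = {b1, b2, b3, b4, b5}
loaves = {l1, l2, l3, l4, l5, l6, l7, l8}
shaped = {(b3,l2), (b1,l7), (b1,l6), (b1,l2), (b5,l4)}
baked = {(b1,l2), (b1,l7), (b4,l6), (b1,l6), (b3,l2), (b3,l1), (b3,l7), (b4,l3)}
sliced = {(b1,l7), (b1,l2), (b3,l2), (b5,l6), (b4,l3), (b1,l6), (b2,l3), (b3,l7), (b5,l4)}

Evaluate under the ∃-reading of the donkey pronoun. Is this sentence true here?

"it" takes "a loaf" as antecedent — a donkey pronoun bound across the clause boundary.
Weak reading: every baker b with some shaped-loaf has at least one shaped-loaf l such that baked(b,l) ∧ sliced(b,l).
Per baker: b1:✓  b3:✓  b5:✗
b5 has no witness among its shaped-loaves.

False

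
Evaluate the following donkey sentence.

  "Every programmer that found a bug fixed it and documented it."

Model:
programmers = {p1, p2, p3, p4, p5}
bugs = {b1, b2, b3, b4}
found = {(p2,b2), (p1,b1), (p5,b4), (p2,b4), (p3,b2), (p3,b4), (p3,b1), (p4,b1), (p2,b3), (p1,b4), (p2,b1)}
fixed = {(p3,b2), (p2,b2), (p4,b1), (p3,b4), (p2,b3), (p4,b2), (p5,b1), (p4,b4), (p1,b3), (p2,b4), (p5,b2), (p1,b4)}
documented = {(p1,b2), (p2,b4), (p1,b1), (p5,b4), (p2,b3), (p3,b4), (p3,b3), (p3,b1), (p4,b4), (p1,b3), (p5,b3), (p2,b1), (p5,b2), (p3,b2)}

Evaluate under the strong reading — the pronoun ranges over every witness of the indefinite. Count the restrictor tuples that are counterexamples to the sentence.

7

"it" takes "a bug" as antecedent — a donkey pronoun bound across the clause boundary.
Strong reading: for every (p,b) with found(p,b), fixed(p,b) ∧ documented(p,b).
Restrictor pairs: (p1,b1) ✗  (p1,b4) ✗  (p2,b1) ✗  (p2,b2) ✗  (p2,b3) ✓  (p2,b4) ✓  (p3,b1) ✗  (p3,b2) ✓  (p3,b4) ✓  (p4,b1) ✗  (p5,b4) ✗
Counterexamples (restrictor pairs failing the scope): 7.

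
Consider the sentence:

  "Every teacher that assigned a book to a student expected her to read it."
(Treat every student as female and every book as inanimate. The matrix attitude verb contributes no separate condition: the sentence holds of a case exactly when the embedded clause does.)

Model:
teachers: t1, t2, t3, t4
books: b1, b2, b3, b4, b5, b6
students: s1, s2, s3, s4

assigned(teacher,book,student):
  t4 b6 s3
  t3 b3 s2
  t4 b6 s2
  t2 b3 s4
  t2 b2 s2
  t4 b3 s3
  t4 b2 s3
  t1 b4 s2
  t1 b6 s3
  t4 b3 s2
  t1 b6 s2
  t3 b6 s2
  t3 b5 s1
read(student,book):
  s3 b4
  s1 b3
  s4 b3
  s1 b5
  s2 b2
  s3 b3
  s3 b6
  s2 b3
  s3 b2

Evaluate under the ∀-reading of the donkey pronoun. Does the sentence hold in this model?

False

"her" takes "a student" as antecedent and "it" takes "a book"; both are donkey pronouns co-varying with the restrictor.
Strong reading: for every (t,b,s) with assigned(t,b,s), read(s,b).
Restrictor triples: (t1,b4,s2)→read(s2,b4) ✗  (t1,b6,s2)→read(s2,b6) ✗  (t1,b6,s3)→read(s3,b6) ✓  (t2,b2,s2)→read(s2,b2) ✓  (t2,b3,s4)→read(s4,b3) ✓  (t3,b3,s2)→read(s2,b3) ✓  (t3,b5,s1)→read(s1,b5) ✓  (t3,b6,s2)→read(s2,b6) ✗  (t4,b2,s3)→read(s3,b2) ✓  (t4,b3,s2)→read(s2,b3) ✓  (t4,b3,s3)→read(s3,b3) ✓  (t4,b6,s2)→read(s2,b6) ✗  (t4,b6,s3)→read(s3,b6) ✓
Counterexample: (t1,b4,s2) — read(s2,b4) does not hold.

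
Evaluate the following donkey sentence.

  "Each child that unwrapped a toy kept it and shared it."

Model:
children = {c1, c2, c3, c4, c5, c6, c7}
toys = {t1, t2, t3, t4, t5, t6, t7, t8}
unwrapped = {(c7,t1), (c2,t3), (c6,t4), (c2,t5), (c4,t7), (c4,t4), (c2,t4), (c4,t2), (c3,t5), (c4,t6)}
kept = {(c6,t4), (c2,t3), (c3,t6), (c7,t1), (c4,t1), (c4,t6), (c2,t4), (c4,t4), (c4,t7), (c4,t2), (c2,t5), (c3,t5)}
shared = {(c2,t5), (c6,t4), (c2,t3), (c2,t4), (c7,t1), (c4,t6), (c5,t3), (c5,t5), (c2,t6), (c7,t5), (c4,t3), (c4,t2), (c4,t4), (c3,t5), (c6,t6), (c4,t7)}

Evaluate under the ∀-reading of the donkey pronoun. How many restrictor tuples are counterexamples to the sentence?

0

"it" takes "a toy" as antecedent — a donkey pronoun bound across the clause boundary.
Strong reading: for every (c,t) with unwrapped(c,t), kept(c,t) ∧ shared(c,t).
Restrictor pairs: (c2,t3) ✓  (c2,t4) ✓  (c2,t5) ✓  (c3,t5) ✓  (c4,t2) ✓  (c4,t4) ✓  (c4,t6) ✓  (c4,t7) ✓  (c6,t4) ✓  (c7,t1) ✓
Counterexamples (restrictor pairs failing the scope): 0.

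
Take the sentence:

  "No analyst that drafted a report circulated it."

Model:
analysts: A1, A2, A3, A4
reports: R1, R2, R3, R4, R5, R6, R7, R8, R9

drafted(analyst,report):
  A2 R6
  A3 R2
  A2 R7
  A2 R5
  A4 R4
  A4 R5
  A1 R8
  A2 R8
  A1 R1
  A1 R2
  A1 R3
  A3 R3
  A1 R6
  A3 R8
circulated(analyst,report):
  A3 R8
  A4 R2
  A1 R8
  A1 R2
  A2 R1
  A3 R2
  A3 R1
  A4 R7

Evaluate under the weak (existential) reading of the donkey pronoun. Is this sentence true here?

"it" takes "a report" as antecedent — a donkey pronoun bound across the clause boundary.
Truth condition: for no (a,r) with drafted(a,r) does circulated(a,r) hold.
Restrictor pairs — does the scope hold? (A1,R1):fails  (A1,R2):holds  (A1,R3):fails  (A1,R6):fails  (A1,R8):holds  (A2,R5):fails  (A2,R6):fails  (A2,R7):fails  (A2,R8):fails  (A3,R2):holds  (A3,R3):fails  (A3,R8):holds  (A4,R4):fails  (A4,R5):fails
Scope holds for 4 pair(s), so the sentence is false.

False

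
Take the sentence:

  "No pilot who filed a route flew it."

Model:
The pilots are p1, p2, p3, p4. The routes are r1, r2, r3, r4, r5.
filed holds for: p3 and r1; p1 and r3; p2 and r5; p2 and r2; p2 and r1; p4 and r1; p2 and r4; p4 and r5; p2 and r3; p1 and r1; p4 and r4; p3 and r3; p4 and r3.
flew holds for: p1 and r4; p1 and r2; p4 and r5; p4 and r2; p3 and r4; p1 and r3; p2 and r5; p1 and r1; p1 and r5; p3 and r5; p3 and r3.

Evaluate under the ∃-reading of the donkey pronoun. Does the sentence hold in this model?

False

"it" takes "a route" as antecedent — a donkey pronoun bound across the clause boundary.
Truth condition: for no (p,r) with filed(p,r) does flew(p,r) hold.
Restrictor pairs — does the scope hold? (p1,r1):holds  (p1,r3):holds  (p2,r1):fails  (p2,r2):fails  (p2,r3):fails  (p2,r4):fails  (p2,r5):holds  (p3,r1):fails  (p3,r3):holds  (p4,r1):fails  (p4,r3):fails  (p4,r4):fails  (p4,r5):holds
Scope holds for 5 pair(s), so the sentence is false.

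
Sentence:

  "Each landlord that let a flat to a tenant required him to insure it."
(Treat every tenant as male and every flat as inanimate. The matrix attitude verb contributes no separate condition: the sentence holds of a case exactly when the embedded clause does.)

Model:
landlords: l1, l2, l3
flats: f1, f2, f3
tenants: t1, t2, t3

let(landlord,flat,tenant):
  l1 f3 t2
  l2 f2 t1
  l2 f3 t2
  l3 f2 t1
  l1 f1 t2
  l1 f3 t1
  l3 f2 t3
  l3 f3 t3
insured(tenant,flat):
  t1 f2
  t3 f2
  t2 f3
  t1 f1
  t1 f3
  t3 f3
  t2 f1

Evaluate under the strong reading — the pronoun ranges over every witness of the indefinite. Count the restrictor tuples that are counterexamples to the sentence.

"him" takes "a tenant" as antecedent and "it" takes "a flat"; both are donkey pronouns co-varying with the restrictor.
Strong reading: for every (l,f,t) with let(l,f,t), insured(t,f).
Restrictor triples: (l1,f1,t2)→insured(t2,f1) ✓  (l1,f3,t1)→insured(t1,f3) ✓  (l1,f3,t2)→insured(t2,f3) ✓  (l2,f2,t1)→insured(t1,f2) ✓  (l2,f3,t2)→insured(t2,f3) ✓  (l3,f2,t1)→insured(t1,f2) ✓  (l3,f2,t3)→insured(t3,f2) ✓  (l3,f3,t3)→insured(t3,f3) ✓
Counterexamples (restrictor triples failing the scope): 0.

0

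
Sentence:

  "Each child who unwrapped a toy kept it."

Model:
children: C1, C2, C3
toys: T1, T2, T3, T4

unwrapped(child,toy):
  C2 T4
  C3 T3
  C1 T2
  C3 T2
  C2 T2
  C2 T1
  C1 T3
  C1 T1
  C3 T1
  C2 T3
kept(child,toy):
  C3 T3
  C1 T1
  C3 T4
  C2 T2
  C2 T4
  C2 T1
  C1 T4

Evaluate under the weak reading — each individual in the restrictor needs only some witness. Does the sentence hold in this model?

True

"it" takes "a toy" as antecedent — a donkey pronoun bound across the clause boundary.
Weak reading: every child c with some unwrapped-toy has at least one unwrapped-toy t such that kept(c,t).
Per child: C1:✓  C2:✓  C3:✓
Every child in the restrictor has a witness.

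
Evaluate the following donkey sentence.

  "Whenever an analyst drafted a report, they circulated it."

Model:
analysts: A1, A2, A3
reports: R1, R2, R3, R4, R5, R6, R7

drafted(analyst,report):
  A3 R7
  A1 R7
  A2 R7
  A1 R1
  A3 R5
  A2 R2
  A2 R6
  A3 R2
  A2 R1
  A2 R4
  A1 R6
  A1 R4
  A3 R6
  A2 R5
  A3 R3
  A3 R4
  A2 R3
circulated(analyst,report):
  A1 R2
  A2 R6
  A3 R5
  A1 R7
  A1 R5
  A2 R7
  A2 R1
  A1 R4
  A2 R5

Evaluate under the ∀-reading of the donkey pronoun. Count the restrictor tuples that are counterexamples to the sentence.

"it" takes "a report" as antecedent — a donkey pronoun bound across the clause boundary.
Strong reading: for every (a,r) with drafted(a,r), circulated(a,r).
Restrictor pairs: (A1,R1) ✗  (A1,R4) ✓  (A1,R6) ✗  (A1,R7) ✓  (A2,R1) ✓  (A2,R2) ✗  (A2,R3) ✗  (A2,R4) ✗  (A2,R5) ✓  (A2,R6) ✓  (A2,R7) ✓  (A3,R2) ✗  (A3,R3) ✗  (A3,R4) ✗  (A3,R5) ✓  (A3,R6) ✗  (A3,R7) ✗
Counterexamples (restrictor pairs failing the scope): 10.

10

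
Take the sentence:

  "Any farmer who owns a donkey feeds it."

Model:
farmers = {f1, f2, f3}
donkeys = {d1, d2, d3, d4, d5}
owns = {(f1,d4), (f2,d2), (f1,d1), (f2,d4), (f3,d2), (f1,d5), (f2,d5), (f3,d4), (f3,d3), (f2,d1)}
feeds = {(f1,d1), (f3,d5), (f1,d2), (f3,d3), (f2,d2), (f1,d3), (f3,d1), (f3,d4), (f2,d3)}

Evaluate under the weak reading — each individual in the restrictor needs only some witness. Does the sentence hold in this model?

True

"it" takes "a donkey" as antecedent — a donkey pronoun bound across the clause boundary.
Weak reading: every farmer f with some owns-donkey has at least one owns-donkey d such that feeds(f,d).
Per farmer: f1:✓  f2:✓  f3:✓
Every farmer in the restrictor has a witness.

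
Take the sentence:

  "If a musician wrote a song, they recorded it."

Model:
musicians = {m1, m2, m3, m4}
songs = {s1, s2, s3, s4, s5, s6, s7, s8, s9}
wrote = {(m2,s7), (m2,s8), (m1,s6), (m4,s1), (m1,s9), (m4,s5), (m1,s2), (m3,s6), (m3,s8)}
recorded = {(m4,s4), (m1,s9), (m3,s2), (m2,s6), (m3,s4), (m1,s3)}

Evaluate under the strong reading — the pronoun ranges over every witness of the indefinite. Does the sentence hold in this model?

"it" takes "a song" as antecedent — a donkey pronoun bound across the clause boundary.
Strong reading: for every (m,s) with wrote(m,s), recorded(m,s).
Restrictor pairs: (m1,s2) ✗  (m1,s6) ✗  (m1,s9) ✓  (m2,s7) ✗  (m2,s8) ✗  (m3,s6) ✗  (m3,s8) ✗  (m4,s1) ✗  (m4,s5) ✗
Counterexample: (m1,s2) is in wrote but fails the scope.

False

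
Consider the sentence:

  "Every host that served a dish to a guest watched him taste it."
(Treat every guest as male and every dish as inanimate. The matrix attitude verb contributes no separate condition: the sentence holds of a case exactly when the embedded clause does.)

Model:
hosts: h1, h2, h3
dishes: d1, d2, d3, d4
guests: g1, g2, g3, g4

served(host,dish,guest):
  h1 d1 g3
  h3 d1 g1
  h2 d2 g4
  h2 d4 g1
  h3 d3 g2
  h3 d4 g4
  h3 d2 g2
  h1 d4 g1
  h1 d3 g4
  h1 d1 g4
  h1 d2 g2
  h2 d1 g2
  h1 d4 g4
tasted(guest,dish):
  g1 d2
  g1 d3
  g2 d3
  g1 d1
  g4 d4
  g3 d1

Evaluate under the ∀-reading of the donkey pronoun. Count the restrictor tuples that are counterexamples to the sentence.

8

"him" takes "a guest" as antecedent and "it" takes "a dish"; both are donkey pronouns co-varying with the restrictor.
Strong reading: for every (h,d,g) with served(h,d,g), tasted(g,d).
Restrictor triples: (h1,d1,g3)→tasted(g3,d1) ✓  (h1,d1,g4)→tasted(g4,d1) ✗  (h1,d2,g2)→tasted(g2,d2) ✗  (h1,d3,g4)→tasted(g4,d3) ✗  (h1,d4,g1)→tasted(g1,d4) ✗  (h1,d4,g4)→tasted(g4,d4) ✓  (h2,d1,g2)→tasted(g2,d1) ✗  (h2,d2,g4)→tasted(g4,d2) ✗  (h2,d4,g1)→tasted(g1,d4) ✗  (h3,d1,g1)→tasted(g1,d1) ✓  (h3,d2,g2)→tasted(g2,d2) ✗  (h3,d3,g2)→tasted(g2,d3) ✓  (h3,d4,g4)→tasted(g4,d4) ✓
Counterexamples (restrictor triples failing the scope): 8.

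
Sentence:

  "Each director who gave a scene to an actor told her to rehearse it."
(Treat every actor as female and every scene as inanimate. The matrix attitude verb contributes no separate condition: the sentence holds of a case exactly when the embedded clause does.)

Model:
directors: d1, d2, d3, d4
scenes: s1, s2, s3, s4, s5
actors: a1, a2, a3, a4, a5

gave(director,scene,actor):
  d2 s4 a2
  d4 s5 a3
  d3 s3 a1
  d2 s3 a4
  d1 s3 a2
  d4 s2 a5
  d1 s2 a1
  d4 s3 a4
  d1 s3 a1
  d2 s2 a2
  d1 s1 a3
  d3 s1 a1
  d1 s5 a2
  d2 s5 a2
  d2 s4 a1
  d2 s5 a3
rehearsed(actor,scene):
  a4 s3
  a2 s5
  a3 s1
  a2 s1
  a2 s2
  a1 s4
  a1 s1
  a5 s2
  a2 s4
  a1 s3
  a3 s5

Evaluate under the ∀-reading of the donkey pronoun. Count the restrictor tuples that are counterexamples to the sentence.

"her" takes "an actor" as antecedent and "it" takes "a scene"; both are donkey pronouns co-varying with the restrictor.
Strong reading: for every (d,s,a) with gave(d,s,a), rehearsed(a,s).
Restrictor triples: (d1,s1,a3)→rehearsed(a3,s1) ✓  (d1,s2,a1)→rehearsed(a1,s2) ✗  (d1,s3,a1)→rehearsed(a1,s3) ✓  (d1,s3,a2)→rehearsed(a2,s3) ✗  (d1,s5,a2)→rehearsed(a2,s5) ✓  (d2,s2,a2)→rehearsed(a2,s2) ✓  (d2,s3,a4)→rehearsed(a4,s3) ✓  (d2,s4,a1)→rehearsed(a1,s4) ✓  (d2,s4,a2)→rehearsed(a2,s4) ✓  (d2,s5,a2)→rehearsed(a2,s5) ✓  (d2,s5,a3)→rehearsed(a3,s5) ✓  (d3,s1,a1)→rehearsed(a1,s1) ✓  (d3,s3,a1)→rehearsed(a1,s3) ✓  (d4,s2,a5)→rehearsed(a5,s2) ✓  (d4,s3,a4)→rehearsed(a4,s3) ✓  (d4,s5,a3)→rehearsed(a3,s5) ✓
Counterexamples (restrictor triples failing the scope): 2.

2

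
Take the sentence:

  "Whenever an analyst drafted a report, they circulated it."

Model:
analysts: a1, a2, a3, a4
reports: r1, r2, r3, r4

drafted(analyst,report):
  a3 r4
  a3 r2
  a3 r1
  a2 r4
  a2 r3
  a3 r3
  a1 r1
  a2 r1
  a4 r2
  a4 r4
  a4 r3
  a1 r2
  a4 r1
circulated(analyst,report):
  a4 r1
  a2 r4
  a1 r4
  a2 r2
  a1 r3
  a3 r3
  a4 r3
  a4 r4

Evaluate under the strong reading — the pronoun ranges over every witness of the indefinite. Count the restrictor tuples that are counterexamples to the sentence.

8

"it" takes "a report" as antecedent — a donkey pronoun bound across the clause boundary.
Strong reading: for every (a,r) with drafted(a,r), circulated(a,r).
Restrictor pairs: (a1,r1) ✗  (a1,r2) ✗  (a2,r1) ✗  (a2,r3) ✗  (a2,r4) ✓  (a3,r1) ✗  (a3,r2) ✗  (a3,r3) ✓  (a3,r4) ✗  (a4,r1) ✓  (a4,r2) ✗  (a4,r3) ✓  (a4,r4) ✓
Counterexamples (restrictor pairs failing the scope): 8.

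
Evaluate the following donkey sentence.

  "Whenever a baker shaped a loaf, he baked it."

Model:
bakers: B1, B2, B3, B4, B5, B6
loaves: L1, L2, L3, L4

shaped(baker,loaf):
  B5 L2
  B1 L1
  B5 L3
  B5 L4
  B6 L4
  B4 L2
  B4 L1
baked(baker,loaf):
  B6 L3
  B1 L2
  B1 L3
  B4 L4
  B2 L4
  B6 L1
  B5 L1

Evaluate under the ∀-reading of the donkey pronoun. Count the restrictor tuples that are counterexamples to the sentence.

7

"it" takes "a loaf" as antecedent — a donkey pronoun bound across the clause boundary.
Strong reading: for every (b,l) with shaped(b,l), baked(b,l).
Restrictor pairs: (B1,L1) ✗  (B4,L1) ✗  (B4,L2) ✗  (B5,L2) ✗  (B5,L3) ✗  (B5,L4) ✗  (B6,L4) ✗
Counterexamples (restrictor pairs failing the scope): 7.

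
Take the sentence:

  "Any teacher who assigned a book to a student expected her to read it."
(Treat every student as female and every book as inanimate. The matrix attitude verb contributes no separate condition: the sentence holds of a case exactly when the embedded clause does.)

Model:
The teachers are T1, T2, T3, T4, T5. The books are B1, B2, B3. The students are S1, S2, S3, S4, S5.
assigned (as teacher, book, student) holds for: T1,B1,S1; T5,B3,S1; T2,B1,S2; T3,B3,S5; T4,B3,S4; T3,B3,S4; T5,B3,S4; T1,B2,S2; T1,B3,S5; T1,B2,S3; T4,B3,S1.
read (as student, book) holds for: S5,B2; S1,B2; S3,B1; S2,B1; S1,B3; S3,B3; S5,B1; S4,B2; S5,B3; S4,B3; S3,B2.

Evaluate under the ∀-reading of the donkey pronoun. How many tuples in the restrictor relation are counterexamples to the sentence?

"her" takes "a student" as antecedent and "it" takes "a book"; both are donkey pronouns co-varying with the restrictor.
Strong reading: for every (t,b,s) with assigned(t,b,s), read(s,b).
Restrictor triples: (T1,B1,S1)→read(S1,B1) ✗  (T1,B2,S2)→read(S2,B2) ✗  (T1,B2,S3)→read(S3,B2) ✓  (T1,B3,S5)→read(S5,B3) ✓  (T2,B1,S2)→read(S2,B1) ✓  (T3,B3,S4)→read(S4,B3) ✓  (T3,B3,S5)→read(S5,B3) ✓  (T4,B3,S1)→read(S1,B3) ✓  (T4,B3,S4)→read(S4,B3) ✓  (T5,B3,S1)→read(S1,B3) ✓  (T5,B3,S4)→read(S4,B3) ✓
Counterexamples (restrictor triples failing the scope): 2.

2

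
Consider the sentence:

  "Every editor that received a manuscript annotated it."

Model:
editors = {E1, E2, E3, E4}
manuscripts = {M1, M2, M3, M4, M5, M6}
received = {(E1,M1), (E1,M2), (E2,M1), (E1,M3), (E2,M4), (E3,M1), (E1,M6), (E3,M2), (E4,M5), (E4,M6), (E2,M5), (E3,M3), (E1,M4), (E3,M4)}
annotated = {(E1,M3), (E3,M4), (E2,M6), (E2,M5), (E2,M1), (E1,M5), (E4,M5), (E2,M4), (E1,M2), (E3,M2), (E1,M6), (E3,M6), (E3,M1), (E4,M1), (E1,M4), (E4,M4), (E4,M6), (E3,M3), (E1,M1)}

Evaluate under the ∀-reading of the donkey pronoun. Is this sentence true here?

"it" takes "a manuscript" as antecedent — a donkey pronoun bound across the clause boundary.
Strong reading: for every (e,m) with received(e,m), annotated(e,m).
Restrictor pairs: (E1,M1) ✓  (E1,M2) ✓  (E1,M3) ✓  (E1,M4) ✓  (E1,M6) ✓  (E2,M1) ✓  (E2,M4) ✓  (E2,M5) ✓  (E3,M1) ✓  (E3,M2) ✓  (E3,M3) ✓  (E3,M4) ✓  (E4,M5) ✓  (E4,M6) ✓
Every restrictor pair satisfies the scope.

True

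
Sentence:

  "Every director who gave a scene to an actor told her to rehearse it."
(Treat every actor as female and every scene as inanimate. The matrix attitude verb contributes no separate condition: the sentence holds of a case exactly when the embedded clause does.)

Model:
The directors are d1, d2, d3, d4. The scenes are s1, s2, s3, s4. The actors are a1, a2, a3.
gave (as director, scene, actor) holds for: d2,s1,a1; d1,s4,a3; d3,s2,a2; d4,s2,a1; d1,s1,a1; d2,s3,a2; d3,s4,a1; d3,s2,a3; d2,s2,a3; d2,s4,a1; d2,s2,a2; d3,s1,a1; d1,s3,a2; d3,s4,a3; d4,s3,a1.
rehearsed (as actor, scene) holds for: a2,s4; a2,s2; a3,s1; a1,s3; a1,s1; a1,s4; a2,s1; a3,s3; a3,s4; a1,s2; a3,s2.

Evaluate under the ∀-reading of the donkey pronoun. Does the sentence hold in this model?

False

"her" takes "an actor" as antecedent and "it" takes "a scene"; both are donkey pronouns co-varying with the restrictor.
Strong reading: for every (d,s,a) with gave(d,s,a), rehearsed(a,s).
Restrictor triples: (d1,s1,a1)→rehearsed(a1,s1) ✓  (d1,s3,a2)→rehearsed(a2,s3) ✗  (d1,s4,a3)→rehearsed(a3,s4) ✓  (d2,s1,a1)→rehearsed(a1,s1) ✓  (d2,s2,a2)→rehearsed(a2,s2) ✓  (d2,s2,a3)→rehearsed(a3,s2) ✓  (d2,s3,a2)→rehearsed(a2,s3) ✗  (d2,s4,a1)→rehearsed(a1,s4) ✓  (d3,s1,a1)→rehearsed(a1,s1) ✓  (d3,s2,a2)→rehearsed(a2,s2) ✓  (d3,s2,a3)→rehearsed(a3,s2) ✓  (d3,s4,a1)→rehearsed(a1,s4) ✓  (d3,s4,a3)→rehearsed(a3,s4) ✓  (d4,s2,a1)→rehearsed(a1,s2) ✓  (d4,s3,a1)→rehearsed(a1,s3) ✓
Counterexample: (d1,s3,a2) — rehearsed(a2,s3) does not hold.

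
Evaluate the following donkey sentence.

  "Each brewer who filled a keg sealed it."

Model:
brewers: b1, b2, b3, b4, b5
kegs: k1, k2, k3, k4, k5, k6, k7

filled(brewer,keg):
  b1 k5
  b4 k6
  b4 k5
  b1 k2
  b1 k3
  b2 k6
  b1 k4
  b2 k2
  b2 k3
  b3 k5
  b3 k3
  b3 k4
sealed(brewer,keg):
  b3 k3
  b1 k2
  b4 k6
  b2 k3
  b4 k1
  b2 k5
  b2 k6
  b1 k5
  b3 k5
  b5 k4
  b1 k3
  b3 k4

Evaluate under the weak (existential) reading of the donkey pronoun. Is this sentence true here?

True

"it" takes "a keg" as antecedent — a donkey pronoun bound across the clause boundary.
Weak reading: every brewer b with some filled-keg has at least one filled-keg k such that sealed(b,k).
Per brewer: b1:✓  b2:✓  b3:✓  b4:✓
Every brewer in the restrictor has a witness.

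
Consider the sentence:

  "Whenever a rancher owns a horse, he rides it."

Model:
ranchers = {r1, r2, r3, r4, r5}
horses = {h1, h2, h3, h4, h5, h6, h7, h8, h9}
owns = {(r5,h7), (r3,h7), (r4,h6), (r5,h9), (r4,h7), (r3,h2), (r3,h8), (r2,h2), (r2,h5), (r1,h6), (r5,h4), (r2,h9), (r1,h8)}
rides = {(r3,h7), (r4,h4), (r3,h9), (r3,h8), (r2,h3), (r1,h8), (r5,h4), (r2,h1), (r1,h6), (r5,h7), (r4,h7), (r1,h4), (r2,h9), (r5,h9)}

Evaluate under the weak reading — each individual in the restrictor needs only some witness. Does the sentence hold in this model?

True

"it" takes "a horse" as antecedent — a donkey pronoun bound across the clause boundary.
Weak reading: every rancher r with some owns-horse has at least one owns-horse h such that rides(r,h).
Per rancher: r1:✓  r2:✓  r3:✓  r4:✓  r5:✓
Every rancher in the restrictor has a witness.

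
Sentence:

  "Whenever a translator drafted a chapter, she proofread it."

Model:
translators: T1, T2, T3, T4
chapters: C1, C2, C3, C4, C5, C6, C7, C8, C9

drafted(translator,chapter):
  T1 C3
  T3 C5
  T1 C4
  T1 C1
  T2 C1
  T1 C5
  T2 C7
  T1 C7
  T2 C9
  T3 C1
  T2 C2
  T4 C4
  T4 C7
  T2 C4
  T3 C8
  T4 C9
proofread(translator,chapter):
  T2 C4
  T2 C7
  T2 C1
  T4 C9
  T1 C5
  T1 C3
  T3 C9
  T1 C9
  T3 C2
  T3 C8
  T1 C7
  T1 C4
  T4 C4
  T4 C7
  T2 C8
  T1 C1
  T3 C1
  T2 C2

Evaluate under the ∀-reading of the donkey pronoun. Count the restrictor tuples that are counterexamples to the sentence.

2

"it" takes "a chapter" as antecedent — a donkey pronoun bound across the clause boundary.
Strong reading: for every (t,c) with drafted(t,c), proofread(t,c).
Restrictor pairs: (T1,C1) ✓  (T1,C3) ✓  (T1,C4) ✓  (T1,C5) ✓  (T1,C7) ✓  (T2,C1) ✓  (T2,C2) ✓  (T2,C4) ✓  (T2,C7) ✓  (T2,C9) ✗  (T3,C1) ✓  (T3,C5) ✗  (T3,C8) ✓  (T4,C4) ✓  (T4,C7) ✓  (T4,C9) ✓
Counterexamples (restrictor pairs failing the scope): 2.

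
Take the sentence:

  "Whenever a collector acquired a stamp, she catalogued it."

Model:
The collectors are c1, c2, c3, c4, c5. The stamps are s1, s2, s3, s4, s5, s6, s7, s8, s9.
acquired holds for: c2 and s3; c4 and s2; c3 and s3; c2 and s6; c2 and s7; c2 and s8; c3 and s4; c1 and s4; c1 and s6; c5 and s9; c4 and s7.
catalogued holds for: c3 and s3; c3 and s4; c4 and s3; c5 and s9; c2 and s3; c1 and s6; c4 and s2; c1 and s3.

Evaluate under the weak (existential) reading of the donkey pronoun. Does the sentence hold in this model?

True

"it" takes "a stamp" as antecedent — a donkey pronoun bound across the clause boundary.
Weak reading: every collector c with some acquired-stamp has at least one acquired-stamp s such that catalogued(c,s).
Per collector: c1:✓  c2:✓  c3:✓  c4:✓  c5:✓
Every collector in the restrictor has a witness.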